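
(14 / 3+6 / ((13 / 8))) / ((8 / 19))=3097 / 156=19.85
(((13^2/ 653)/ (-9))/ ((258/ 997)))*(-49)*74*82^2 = 2054032787716/ 758133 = 2709330.40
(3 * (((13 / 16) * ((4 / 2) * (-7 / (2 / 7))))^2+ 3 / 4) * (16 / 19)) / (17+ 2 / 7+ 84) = 8525181 / 215536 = 39.55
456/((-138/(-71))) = 5396/23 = 234.61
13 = 13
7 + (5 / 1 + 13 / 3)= 49 / 3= 16.33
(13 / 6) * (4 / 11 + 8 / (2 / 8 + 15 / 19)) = 45526 / 2607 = 17.46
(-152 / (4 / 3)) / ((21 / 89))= -3382 / 7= -483.14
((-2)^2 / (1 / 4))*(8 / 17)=128 / 17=7.53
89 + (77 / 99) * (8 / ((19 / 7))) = 15611 / 171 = 91.29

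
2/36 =1/18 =0.06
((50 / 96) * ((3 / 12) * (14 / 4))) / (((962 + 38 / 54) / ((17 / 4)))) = 1575 / 782848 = 0.00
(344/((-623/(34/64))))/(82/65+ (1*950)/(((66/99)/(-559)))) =47515/129029014156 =0.00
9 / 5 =1.80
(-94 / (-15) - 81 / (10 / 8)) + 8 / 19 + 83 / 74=-1201933 / 21090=-56.99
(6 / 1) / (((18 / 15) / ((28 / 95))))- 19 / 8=-137 / 152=-0.90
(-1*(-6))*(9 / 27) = 2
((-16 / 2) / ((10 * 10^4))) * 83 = -83 / 12500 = -0.01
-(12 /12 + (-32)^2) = -1025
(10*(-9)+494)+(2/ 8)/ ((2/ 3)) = 3235/ 8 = 404.38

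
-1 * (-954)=954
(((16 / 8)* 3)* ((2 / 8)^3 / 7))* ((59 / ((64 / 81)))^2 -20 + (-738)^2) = 965836605 / 131072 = 7368.75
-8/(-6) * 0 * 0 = 0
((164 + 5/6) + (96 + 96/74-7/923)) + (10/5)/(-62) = 1664823229/6352086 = 262.09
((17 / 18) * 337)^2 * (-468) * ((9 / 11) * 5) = -193944878.64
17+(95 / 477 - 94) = -36634 / 477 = -76.80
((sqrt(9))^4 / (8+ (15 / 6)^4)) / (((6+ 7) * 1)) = 432 / 3263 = 0.13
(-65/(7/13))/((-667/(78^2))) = 5140980/4669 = 1101.09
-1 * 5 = -5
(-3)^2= 9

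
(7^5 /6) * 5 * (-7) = -588245 /6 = -98040.83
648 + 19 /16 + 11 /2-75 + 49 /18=83867 /144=582.41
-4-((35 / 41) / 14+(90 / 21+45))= -30621 / 574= -53.35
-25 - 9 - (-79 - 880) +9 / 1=934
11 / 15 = 0.73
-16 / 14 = -8 / 7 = -1.14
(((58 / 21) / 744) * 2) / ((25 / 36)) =58 / 5425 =0.01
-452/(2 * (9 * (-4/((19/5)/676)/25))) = 10735/12168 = 0.88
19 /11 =1.73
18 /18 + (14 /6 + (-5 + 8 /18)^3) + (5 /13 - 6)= -917600 /9477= -96.82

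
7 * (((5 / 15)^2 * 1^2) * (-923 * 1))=-6461 / 9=-717.89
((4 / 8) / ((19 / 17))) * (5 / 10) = 17 / 76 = 0.22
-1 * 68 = -68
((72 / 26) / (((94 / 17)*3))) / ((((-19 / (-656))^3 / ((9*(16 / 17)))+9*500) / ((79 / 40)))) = 40945981538304 / 558853195886462165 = 0.00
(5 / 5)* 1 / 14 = 0.07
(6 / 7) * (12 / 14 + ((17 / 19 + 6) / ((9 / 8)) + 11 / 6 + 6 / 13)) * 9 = 71.59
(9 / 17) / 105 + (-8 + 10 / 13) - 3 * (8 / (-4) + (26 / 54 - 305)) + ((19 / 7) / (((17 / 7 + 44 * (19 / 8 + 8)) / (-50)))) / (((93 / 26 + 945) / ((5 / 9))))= 402562804966031 / 441247089465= 912.33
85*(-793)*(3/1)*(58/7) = -11728470/7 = -1675495.71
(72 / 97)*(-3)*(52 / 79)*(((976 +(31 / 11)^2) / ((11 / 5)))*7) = -46803687840 / 10199453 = -4588.84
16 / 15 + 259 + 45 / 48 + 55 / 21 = 147629 / 560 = 263.62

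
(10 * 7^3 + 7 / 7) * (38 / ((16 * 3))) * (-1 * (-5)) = 325945 / 24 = 13581.04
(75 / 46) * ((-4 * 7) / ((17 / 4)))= -4200 / 391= -10.74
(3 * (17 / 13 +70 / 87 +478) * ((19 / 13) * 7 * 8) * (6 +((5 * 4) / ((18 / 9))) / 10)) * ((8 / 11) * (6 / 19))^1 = 10217219712 / 53911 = 189520.13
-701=-701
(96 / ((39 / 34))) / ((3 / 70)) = 76160 / 39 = 1952.82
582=582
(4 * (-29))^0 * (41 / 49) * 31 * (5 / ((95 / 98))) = 2542 / 19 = 133.79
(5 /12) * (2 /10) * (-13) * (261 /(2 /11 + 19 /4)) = -12441 /217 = -57.33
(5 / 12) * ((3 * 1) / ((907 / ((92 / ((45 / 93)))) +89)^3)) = 28997367760 / 19126917670871737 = 0.00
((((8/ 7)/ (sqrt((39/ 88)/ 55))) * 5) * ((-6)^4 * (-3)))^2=39020838912000/ 637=61257203943.49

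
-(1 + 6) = -7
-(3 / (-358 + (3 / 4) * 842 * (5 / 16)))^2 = -9216 / 26429881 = -0.00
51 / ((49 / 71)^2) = 257091 / 2401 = 107.08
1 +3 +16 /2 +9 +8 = 29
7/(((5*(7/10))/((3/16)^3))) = 0.01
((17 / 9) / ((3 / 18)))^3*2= 78608 / 27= 2911.41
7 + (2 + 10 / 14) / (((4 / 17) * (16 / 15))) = 7981 / 448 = 17.81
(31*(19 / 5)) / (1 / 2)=1178 / 5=235.60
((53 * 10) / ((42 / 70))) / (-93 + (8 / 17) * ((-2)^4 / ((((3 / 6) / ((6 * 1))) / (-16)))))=-45050 / 78471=-0.57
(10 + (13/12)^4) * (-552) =-5426183/864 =-6280.30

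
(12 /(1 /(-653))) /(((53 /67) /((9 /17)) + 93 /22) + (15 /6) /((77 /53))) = -363833316 /345551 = -1052.91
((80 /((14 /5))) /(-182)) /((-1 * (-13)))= -100 /8281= -0.01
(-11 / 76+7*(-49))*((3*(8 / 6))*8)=-208632 / 19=-10980.63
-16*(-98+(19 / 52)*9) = 19700 / 13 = 1515.38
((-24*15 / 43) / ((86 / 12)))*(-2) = 2.34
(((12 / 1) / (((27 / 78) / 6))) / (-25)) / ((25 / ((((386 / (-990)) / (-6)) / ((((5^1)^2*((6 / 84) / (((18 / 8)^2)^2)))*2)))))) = -4267809 / 27500000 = -0.16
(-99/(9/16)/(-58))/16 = 11/58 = 0.19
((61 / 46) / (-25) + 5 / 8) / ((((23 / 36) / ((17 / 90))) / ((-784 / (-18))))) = 1461082 / 198375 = 7.37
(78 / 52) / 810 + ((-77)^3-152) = -246609899 / 540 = -456685.00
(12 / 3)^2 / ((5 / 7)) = 112 / 5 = 22.40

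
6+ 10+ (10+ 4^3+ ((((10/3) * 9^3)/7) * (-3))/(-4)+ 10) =5045/14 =360.36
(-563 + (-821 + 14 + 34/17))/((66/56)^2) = -119168/121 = -984.86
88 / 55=8 / 5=1.60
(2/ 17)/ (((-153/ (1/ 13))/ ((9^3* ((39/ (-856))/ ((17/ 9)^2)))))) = 19683/ 35746988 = 0.00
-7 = -7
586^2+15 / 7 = 343398.14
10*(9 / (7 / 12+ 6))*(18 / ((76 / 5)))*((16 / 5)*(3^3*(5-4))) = 2099520 / 1501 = 1398.75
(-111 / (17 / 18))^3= -7976023992 / 4913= -1623452.88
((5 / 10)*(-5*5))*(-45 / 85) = 225 / 34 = 6.62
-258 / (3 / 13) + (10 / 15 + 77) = -3121 / 3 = -1040.33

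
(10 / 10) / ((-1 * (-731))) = 1 / 731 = 0.00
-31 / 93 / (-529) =1 / 1587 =0.00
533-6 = 527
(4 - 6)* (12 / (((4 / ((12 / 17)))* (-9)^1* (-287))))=-8 / 4879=-0.00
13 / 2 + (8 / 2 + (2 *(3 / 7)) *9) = 255 / 14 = 18.21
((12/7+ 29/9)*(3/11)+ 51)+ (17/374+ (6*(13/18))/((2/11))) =17608/231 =76.23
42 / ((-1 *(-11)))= 42 / 11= 3.82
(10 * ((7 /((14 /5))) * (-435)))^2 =118265625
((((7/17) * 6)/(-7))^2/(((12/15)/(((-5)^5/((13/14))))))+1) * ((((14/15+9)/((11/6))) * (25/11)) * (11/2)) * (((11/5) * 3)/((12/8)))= -585567914/3757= -155860.50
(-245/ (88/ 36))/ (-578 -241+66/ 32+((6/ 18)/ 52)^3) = 119587104/ 974736587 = 0.12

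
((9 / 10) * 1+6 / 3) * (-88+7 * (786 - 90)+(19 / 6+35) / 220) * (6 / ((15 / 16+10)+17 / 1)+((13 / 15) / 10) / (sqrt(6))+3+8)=2380796093 * sqrt(6) / 11880000+102007955677 / 655600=156085.69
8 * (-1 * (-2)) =16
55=55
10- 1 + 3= 12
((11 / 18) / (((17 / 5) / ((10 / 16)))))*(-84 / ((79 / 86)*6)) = -82775 / 48348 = -1.71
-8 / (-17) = 8 / 17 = 0.47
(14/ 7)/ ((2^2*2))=1/ 4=0.25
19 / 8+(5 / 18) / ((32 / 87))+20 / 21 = 1829 / 448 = 4.08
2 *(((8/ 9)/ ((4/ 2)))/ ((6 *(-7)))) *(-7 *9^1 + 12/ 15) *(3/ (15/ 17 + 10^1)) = 21148/ 58275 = 0.36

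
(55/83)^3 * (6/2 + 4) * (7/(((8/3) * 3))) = 8152375/4574296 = 1.78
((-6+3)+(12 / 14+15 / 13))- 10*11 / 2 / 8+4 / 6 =-15719 / 2184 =-7.20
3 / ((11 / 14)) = 42 / 11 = 3.82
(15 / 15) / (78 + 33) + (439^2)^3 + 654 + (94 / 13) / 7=72302196740377584040 / 10101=7157924635222016.04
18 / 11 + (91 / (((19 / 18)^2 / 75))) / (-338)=-851076 / 51623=-16.49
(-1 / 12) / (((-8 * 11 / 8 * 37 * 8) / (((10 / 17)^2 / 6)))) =25 / 16937712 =0.00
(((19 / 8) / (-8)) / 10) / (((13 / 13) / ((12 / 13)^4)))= -3078 / 142805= -0.02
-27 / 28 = -0.96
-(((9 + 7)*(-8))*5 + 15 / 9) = 1915 / 3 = 638.33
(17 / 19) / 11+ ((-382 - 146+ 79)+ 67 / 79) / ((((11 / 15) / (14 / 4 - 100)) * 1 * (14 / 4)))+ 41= 1952145078 / 115577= 16890.43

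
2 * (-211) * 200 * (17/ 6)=-717400/ 3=-239133.33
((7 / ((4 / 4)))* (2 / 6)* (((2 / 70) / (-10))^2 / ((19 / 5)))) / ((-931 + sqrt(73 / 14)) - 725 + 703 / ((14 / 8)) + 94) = -4061 / 940024456125 - sqrt(1022) / 3760097824500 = -0.00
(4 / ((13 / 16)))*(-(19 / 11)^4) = -8340544 / 190333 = -43.82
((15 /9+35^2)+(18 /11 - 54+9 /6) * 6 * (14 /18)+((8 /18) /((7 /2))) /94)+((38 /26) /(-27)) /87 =109331325008 /110513403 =989.30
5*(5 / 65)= 5 / 13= 0.38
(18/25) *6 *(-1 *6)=-648/25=-25.92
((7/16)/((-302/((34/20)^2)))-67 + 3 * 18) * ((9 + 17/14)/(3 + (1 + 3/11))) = -31.09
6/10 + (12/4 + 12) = 78/5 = 15.60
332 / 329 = 1.01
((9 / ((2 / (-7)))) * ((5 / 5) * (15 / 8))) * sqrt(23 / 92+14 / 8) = -83.53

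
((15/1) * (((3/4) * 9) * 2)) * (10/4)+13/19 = 506.93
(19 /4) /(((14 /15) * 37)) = 285 /2072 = 0.14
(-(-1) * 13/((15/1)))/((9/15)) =13/9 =1.44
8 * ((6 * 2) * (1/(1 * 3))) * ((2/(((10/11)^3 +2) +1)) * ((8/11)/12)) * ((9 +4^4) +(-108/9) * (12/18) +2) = 4011392/14979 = 267.80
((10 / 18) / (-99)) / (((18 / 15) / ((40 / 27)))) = -500 / 72171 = -0.01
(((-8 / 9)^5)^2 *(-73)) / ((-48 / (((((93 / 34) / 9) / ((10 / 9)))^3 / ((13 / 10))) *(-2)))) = -9121533263872 / 618603980298525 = -0.01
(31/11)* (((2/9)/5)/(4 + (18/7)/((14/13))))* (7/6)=0.02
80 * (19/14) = 760/7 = 108.57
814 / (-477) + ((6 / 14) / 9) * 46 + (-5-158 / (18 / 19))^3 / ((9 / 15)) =-6854445975592 / 811377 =-8447917.52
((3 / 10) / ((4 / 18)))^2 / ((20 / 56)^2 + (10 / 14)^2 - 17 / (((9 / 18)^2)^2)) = -11907 / 1772900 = -0.01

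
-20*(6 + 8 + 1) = -300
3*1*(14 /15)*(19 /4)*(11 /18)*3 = 1463 /60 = 24.38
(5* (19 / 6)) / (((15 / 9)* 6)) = 19 / 12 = 1.58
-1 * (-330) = 330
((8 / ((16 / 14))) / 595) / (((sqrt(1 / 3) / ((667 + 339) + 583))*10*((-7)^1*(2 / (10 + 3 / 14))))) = -32461*sqrt(3) / 23800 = -2.36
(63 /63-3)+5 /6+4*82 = 1961 /6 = 326.83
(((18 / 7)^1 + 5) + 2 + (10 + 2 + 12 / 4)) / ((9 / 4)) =688 / 63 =10.92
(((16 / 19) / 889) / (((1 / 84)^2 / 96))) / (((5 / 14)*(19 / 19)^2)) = 21676032 / 12065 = 1796.60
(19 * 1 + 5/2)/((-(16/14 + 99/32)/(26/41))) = -9632/2993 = -3.22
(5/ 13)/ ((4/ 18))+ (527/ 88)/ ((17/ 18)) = 4617/ 572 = 8.07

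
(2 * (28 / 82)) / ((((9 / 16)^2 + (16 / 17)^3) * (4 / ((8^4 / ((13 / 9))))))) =46364884992 / 110142851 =420.95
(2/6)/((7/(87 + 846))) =311/7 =44.43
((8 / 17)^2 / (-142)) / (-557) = 0.00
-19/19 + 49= 48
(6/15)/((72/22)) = 11/90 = 0.12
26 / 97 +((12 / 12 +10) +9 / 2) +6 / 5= 16459 / 970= 16.97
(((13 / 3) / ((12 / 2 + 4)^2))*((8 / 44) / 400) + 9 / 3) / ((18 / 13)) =25740169 / 11880000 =2.17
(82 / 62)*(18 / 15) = 1.59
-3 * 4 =-12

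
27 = 27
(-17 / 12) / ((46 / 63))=-1.94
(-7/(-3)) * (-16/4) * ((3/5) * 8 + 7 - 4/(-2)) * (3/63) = -92/15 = -6.13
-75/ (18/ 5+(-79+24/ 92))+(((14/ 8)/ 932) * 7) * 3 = 33424227/ 32213648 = 1.04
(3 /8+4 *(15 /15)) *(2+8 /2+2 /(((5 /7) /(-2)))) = 7 /4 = 1.75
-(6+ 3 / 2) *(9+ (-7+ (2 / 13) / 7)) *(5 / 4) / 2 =-1725 / 182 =-9.48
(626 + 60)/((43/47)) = 32242/43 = 749.81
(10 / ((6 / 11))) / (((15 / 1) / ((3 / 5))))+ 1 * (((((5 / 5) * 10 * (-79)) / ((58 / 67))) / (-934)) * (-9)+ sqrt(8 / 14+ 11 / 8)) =-3274829 / 406290+ sqrt(1526) / 28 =-6.67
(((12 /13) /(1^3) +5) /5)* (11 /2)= 847 /130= 6.52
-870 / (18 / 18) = -870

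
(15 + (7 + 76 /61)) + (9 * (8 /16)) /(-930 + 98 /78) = 102701345 /4418962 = 23.24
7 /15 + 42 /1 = 637 /15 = 42.47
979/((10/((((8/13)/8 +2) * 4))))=52866/65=813.32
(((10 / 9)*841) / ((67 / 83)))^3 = 340112242244627000 / 219256227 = 1551209043.86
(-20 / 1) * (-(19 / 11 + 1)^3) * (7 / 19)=149.47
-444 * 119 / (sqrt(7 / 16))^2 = -120768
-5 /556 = -0.01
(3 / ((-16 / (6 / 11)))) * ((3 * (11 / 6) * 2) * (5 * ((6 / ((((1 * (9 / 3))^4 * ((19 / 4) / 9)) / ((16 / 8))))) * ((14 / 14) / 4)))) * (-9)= 135 / 38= 3.55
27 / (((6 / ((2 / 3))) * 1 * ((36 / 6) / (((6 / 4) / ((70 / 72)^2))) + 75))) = 972 / 25525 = 0.04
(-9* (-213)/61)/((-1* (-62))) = 1917/3782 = 0.51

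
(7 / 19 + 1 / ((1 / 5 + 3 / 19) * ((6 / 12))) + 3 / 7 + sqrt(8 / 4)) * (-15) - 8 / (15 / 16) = -3537733 / 33915 - 15 * sqrt(2) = -125.52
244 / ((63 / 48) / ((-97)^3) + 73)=3.34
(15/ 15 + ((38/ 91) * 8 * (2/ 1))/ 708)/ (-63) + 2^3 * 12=95.98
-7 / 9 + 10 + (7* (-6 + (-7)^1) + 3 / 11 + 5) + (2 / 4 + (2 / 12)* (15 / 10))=-29999 / 396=-75.76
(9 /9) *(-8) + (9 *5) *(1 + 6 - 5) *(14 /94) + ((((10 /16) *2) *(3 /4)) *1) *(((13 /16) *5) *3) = 202499 /12032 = 16.83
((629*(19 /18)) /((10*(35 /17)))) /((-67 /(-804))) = 203167 /525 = 386.98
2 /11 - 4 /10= -12 /55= -0.22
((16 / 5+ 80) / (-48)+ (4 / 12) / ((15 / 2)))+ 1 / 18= -49 / 30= -1.63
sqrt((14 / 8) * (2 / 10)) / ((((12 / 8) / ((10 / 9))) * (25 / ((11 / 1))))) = 22 * sqrt(35) / 675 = 0.19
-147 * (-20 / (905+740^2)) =0.01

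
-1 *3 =-3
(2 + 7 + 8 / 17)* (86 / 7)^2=170108 / 119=1429.48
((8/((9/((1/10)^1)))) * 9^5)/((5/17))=446148/25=17845.92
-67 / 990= -0.07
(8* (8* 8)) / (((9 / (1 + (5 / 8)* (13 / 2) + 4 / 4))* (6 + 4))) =1552 / 45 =34.49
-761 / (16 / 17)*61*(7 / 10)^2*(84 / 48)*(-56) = 1894765957 / 800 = 2368457.45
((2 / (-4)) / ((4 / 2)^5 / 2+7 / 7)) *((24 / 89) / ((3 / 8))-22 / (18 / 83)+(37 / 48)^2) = 6844165 / 2323968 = 2.95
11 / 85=0.13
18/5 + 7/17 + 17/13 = 5878/1105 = 5.32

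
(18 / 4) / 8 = 0.56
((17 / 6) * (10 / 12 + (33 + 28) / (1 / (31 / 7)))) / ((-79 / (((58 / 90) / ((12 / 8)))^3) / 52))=-490745897512 / 12245286375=-40.08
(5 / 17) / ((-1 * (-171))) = 5 / 2907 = 0.00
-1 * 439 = -439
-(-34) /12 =17 /6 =2.83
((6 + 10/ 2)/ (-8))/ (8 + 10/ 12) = -33/ 212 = -0.16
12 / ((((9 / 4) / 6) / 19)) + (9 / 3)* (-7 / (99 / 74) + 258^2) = 6609382 / 33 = 200284.30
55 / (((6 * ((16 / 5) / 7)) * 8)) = 1925 / 768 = 2.51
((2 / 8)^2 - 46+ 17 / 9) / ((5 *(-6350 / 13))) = 82459 / 4572000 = 0.02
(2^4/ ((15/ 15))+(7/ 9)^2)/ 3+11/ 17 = 25538/ 4131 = 6.18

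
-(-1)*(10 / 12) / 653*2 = 5 / 1959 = 0.00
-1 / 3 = -0.33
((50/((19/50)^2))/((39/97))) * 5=60625000/14079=4306.06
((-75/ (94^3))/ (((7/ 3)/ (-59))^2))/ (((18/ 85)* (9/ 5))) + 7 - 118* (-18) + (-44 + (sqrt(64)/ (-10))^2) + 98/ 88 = 140255309525321/ 67152716400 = 2088.60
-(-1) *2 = 2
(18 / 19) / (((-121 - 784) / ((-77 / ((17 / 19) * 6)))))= 231 / 15385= 0.02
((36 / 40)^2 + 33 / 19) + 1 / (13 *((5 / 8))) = 65947 / 24700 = 2.67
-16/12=-4/3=-1.33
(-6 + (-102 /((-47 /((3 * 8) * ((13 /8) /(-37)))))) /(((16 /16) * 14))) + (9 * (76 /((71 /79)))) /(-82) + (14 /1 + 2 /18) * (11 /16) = -29306756993 /5102726832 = -5.74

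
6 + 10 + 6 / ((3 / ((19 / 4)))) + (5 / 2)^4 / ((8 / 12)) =2691 / 32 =84.09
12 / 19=0.63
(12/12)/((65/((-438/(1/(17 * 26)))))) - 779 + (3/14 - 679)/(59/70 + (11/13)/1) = -31964094/7685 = -4159.28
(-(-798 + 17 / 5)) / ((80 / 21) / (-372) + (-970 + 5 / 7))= -0.82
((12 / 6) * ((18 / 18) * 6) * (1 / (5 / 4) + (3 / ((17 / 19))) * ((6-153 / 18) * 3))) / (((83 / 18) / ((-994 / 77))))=63475704 / 77605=817.93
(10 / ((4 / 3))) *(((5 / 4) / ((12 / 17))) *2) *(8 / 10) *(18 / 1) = 765 / 2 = 382.50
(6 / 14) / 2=3 / 14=0.21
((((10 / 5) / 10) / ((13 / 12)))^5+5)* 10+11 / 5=12113931789 / 232058125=52.20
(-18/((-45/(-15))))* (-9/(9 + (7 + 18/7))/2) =189/130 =1.45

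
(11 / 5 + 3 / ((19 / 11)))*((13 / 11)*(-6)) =-2652 / 95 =-27.92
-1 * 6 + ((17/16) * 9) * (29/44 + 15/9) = 11433/704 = 16.24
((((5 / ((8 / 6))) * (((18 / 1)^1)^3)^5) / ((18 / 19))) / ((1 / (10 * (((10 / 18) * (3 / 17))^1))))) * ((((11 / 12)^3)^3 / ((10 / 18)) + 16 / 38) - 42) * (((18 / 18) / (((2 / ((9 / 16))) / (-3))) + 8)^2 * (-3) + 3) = 160739762546694853108630.10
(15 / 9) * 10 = 50 / 3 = 16.67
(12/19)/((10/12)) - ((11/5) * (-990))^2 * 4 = -18974735.24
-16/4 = -4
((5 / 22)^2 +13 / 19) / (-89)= -6767 / 818444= -0.01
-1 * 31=-31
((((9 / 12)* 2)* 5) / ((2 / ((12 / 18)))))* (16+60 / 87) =1210 / 29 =41.72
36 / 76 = 9 / 19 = 0.47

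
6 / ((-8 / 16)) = -12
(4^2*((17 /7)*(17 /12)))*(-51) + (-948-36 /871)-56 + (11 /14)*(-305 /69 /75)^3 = -51529953809023961 /13519705767750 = -3811.47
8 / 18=4 / 9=0.44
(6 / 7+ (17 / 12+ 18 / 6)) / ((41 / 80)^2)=708800 / 35301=20.08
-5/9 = -0.56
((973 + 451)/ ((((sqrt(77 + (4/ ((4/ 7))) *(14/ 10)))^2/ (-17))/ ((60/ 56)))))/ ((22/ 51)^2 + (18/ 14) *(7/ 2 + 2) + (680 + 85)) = -472237560/ 1220450749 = -0.39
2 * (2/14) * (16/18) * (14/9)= 32/81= 0.40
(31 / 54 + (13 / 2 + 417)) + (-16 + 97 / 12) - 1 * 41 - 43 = 35873 / 108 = 332.16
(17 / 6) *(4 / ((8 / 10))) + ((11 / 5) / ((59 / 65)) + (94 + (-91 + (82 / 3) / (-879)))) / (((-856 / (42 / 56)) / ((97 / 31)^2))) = 1204800752411 / 85323376752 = 14.12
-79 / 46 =-1.72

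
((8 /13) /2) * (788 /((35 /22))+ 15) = 71444 /455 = 157.02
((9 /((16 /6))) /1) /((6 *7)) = 9 /112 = 0.08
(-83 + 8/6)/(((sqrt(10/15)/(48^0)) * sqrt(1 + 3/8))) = -490 * sqrt(33)/33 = -85.30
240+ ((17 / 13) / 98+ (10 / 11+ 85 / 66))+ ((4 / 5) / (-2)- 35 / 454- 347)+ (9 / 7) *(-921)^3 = -47929470917085113 / 47717670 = -1004438626.55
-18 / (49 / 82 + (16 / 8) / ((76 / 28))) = -3116 / 231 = -13.49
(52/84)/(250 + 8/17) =221/89418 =0.00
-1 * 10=-10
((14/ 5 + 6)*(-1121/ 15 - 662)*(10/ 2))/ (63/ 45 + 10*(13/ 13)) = -486244/ 171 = -2843.53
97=97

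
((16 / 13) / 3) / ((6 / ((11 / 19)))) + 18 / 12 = 6845 / 4446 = 1.54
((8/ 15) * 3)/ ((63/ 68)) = 1.73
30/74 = 15/37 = 0.41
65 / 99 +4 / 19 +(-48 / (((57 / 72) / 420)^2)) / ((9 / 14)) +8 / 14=-5257521201721 / 250173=-21015542.05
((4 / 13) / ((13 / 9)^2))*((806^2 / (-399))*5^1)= -2075760 / 1729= -1200.56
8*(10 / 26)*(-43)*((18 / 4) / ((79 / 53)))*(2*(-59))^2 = -5561736.40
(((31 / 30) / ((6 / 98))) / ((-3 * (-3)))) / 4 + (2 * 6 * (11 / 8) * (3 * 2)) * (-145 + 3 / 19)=-882702659 / 61560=-14338.90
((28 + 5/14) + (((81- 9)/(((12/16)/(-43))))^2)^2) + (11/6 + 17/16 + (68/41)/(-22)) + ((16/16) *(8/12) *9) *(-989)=44002218548252322319/151536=290374686861553.18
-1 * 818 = -818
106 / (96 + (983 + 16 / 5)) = 530 / 5411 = 0.10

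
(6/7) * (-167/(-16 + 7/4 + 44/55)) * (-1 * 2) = -40080/1883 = -21.29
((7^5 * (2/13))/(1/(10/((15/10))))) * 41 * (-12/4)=-27563480/13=-2120267.69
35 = 35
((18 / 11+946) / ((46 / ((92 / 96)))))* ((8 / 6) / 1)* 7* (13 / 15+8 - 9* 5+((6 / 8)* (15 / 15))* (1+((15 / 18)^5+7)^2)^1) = 20985069359933 / 19953838080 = 1051.68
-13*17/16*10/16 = -1105/128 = -8.63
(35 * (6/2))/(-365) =-21/73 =-0.29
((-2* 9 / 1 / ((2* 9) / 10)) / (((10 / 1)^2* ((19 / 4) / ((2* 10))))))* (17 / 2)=-68 / 19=-3.58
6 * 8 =48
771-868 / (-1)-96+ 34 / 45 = 69469 / 45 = 1543.76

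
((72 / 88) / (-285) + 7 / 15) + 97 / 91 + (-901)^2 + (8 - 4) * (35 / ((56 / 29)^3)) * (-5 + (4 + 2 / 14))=726267275994959 / 894653760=811785.86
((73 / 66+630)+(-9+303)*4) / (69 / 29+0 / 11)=3458801 / 4554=759.51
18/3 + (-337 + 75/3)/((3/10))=-1034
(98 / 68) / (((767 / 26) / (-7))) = -343 / 1003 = -0.34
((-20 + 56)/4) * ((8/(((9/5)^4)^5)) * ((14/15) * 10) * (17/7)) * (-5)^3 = -6484985351562500000/4052555153018976267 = -1.60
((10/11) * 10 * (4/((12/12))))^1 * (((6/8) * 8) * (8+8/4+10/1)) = 4363.64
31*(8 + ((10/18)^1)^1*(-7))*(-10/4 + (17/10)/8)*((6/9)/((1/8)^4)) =-35823104/45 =-796068.98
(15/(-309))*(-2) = 10/103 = 0.10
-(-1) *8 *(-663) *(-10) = 53040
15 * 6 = 90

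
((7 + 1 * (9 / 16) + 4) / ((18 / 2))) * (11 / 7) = 2035 / 1008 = 2.02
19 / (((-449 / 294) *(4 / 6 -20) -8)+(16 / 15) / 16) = 41895 / 47612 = 0.88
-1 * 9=-9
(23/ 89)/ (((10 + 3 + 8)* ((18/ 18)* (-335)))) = -23/ 626115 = -0.00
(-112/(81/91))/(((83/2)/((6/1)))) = -40768/2241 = -18.19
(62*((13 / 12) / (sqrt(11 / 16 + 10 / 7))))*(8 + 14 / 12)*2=44330*sqrt(1659) / 2133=846.51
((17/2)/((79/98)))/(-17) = -49/79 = -0.62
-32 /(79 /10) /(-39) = 320 /3081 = 0.10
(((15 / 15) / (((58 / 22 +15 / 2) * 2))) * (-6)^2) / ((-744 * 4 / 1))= -33 / 55304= -0.00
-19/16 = -1.19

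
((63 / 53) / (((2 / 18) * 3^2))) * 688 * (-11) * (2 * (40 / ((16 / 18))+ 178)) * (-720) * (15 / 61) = 2296573171200 / 3233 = 710353594.56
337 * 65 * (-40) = -876200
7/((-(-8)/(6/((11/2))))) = 21/22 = 0.95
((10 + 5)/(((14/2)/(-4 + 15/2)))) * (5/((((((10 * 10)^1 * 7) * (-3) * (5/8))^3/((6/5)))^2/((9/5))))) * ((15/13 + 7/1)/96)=424/262545261383056640625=0.00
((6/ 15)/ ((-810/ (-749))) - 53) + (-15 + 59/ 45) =-134296/ 2025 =-66.32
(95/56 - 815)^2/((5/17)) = 7052779885/3136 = 2248973.18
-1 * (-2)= 2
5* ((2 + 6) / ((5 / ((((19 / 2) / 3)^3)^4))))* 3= 2213314919066161 / 90699264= 24402788.09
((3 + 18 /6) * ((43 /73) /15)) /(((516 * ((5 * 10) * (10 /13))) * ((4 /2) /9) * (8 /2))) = 39 /2920000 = 0.00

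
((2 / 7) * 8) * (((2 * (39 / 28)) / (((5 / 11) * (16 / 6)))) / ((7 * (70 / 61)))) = 78507 / 120050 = 0.65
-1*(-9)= 9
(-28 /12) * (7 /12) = -1.36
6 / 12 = 1 / 2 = 0.50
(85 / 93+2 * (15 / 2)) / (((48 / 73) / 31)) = 13505 / 18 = 750.28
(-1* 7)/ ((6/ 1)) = -7/ 6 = -1.17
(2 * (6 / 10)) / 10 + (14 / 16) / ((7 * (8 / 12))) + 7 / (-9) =-1693 / 3600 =-0.47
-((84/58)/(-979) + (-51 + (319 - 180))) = -2498366/28391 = -88.00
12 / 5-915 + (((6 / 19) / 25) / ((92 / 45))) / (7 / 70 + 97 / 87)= -2107679022 / 2309545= -912.59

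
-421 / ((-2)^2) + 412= 1227 / 4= 306.75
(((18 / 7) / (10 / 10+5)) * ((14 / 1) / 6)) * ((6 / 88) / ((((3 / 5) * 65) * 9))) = 1 / 5148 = 0.00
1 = 1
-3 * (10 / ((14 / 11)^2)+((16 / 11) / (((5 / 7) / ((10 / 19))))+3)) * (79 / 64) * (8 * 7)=-49732791 / 23408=-2124.61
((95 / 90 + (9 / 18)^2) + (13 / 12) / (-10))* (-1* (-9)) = 431 / 40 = 10.78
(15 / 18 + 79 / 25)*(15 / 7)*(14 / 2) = 599 / 10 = 59.90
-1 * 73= -73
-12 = -12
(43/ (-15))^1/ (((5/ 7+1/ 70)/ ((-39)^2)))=-101738/ 17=-5984.59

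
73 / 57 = 1.28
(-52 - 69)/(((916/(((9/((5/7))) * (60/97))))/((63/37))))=-1440747/821881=-1.75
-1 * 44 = -44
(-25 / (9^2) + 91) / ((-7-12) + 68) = 1.85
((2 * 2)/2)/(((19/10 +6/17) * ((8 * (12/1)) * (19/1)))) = 85/174648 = 0.00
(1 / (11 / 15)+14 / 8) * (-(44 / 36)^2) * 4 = -1507 / 81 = -18.60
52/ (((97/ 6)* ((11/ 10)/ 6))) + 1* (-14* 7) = -85846/ 1067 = -80.46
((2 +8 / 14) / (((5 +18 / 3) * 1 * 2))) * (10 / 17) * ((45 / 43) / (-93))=-1350 / 1744897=-0.00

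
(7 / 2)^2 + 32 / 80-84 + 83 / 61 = -85387 / 1220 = -69.99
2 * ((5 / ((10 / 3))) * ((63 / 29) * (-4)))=-756 / 29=-26.07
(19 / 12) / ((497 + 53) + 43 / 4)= 19 / 6729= 0.00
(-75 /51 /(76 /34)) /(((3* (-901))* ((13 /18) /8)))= 0.00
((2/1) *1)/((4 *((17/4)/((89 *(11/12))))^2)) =958441/5202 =184.24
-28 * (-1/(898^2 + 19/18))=72/2073613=0.00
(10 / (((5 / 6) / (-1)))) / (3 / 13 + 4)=-156 / 55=-2.84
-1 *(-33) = 33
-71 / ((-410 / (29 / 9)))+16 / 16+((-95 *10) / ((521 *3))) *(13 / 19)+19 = 38723039 / 1922490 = 20.14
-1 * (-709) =709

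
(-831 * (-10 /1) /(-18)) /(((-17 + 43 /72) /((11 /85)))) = 73128 /20077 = 3.64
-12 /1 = -12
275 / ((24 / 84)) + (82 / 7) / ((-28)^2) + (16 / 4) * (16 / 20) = 13249609 / 13720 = 965.71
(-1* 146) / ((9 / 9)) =-146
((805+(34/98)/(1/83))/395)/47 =40856/909685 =0.04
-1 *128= -128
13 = 13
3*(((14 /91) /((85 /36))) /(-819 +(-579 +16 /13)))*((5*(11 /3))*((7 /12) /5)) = -33 /110245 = -0.00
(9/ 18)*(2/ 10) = 1/ 10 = 0.10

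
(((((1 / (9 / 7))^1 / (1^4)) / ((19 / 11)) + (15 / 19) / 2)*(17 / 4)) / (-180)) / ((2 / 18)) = -4913 / 27360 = -0.18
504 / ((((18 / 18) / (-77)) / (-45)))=1746360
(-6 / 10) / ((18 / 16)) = -8 / 15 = -0.53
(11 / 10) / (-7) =-11 / 70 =-0.16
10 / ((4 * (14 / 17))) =85 / 28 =3.04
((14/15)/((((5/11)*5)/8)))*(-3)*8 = -9856/125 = -78.85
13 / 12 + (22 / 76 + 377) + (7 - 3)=87181 / 228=382.37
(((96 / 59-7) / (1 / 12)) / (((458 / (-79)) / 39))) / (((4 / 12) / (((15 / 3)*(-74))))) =-6504668820 / 13511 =-481435.04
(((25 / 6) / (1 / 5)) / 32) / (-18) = -125 / 3456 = -0.04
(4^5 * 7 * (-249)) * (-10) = 17848320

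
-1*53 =-53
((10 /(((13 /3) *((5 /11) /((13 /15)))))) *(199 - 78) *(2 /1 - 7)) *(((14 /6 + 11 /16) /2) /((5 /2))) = -38599 /24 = -1608.29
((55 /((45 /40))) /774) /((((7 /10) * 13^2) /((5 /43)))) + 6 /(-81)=-13113202 /177176727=-0.07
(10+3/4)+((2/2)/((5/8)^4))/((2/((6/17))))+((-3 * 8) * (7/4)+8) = -938973/42500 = -22.09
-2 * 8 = -16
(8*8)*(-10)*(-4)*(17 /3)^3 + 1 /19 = 238968347 /513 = 465825.24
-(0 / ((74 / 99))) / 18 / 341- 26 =-26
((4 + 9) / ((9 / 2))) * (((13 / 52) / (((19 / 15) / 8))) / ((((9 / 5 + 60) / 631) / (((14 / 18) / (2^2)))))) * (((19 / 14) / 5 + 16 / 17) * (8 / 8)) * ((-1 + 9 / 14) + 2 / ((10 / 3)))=3945643 / 1479492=2.67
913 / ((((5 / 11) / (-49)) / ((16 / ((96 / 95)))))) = -1558338.83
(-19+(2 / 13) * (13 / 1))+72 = 55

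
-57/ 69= -19/ 23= -0.83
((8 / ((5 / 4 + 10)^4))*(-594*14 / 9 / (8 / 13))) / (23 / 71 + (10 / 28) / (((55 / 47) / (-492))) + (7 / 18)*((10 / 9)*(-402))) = 5603806208 / 2417686329375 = 0.00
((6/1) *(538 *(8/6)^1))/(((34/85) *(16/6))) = 4035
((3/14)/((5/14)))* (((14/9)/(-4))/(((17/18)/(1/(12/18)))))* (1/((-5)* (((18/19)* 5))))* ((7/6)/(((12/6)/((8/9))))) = 931/114750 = 0.01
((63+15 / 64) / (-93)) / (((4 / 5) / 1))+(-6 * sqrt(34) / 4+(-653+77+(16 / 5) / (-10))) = -114510513 / 198400 - 3 * sqrt(34) / 2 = -585.92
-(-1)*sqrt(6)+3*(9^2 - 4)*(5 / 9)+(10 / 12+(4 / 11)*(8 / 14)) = sqrt(6)+59771 / 462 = 131.82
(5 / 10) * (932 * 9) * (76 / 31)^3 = 1841065344 / 29791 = 61799.38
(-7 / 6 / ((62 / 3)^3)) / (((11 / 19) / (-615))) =736155 / 5243216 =0.14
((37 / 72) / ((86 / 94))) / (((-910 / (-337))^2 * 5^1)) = 197496491 / 12818988000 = 0.02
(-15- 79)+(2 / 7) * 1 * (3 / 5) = -93.83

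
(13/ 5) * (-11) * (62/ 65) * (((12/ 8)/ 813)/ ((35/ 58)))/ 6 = -9889/ 711375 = -0.01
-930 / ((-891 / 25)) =7750 / 297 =26.09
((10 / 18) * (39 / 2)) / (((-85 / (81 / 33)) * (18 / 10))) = -65 / 374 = -0.17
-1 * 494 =-494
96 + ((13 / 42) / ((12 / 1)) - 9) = 43861 / 504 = 87.03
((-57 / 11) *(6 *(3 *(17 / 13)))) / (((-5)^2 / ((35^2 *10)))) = -8546580 / 143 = -59766.29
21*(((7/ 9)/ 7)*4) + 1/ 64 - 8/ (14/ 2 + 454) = 825959/ 88512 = 9.33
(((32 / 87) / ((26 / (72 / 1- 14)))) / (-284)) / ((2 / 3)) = -4 / 923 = -0.00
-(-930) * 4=3720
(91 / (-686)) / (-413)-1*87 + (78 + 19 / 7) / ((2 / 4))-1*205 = -5284735 / 40474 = -130.57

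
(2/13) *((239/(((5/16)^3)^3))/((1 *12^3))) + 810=1068541560622/685546875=1558.67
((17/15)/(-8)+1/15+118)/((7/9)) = 42453/280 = 151.62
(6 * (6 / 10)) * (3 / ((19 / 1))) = 54 / 95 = 0.57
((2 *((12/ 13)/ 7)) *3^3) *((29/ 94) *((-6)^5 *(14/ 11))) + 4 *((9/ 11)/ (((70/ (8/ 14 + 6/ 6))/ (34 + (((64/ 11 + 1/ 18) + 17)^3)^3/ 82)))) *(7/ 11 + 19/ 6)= 122951604870146515932531231737580066113/ 21051317905848557087910589440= 5840565679.55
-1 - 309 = -310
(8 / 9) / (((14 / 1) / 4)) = 16 / 63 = 0.25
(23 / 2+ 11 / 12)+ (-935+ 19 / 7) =-77269 / 84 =-919.87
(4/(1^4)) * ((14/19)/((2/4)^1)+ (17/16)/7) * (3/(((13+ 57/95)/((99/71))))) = 5136615/2568496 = 2.00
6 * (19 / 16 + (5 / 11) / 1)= 867 / 88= 9.85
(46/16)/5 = 23/40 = 0.58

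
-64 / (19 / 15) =-960 / 19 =-50.53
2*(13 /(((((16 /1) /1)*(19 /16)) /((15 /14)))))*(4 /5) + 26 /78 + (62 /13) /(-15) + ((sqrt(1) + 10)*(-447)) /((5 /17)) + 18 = -144359498 /8645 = -16698.61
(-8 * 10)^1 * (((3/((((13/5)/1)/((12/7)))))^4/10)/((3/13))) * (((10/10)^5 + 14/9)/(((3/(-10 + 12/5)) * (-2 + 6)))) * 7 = 4530816000/753571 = 6012.46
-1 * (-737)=737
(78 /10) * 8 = 312 /5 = 62.40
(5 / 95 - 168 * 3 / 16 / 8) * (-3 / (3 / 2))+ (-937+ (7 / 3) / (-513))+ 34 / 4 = -11336087 / 12312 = -920.73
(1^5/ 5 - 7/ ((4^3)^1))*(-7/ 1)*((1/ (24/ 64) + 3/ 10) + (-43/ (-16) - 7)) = 65569/ 76800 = 0.85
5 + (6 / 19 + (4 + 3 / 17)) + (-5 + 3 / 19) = 1502 / 323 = 4.65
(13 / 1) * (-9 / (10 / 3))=-351 / 10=-35.10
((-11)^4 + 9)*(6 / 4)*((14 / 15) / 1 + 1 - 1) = 20510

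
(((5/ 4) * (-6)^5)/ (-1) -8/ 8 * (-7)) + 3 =9730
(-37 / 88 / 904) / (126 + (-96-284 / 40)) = -185 / 9108704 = -0.00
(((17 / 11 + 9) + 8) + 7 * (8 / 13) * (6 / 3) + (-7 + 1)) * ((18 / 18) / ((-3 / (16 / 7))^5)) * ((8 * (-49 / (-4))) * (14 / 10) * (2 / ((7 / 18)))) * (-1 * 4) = 101535711232 / 6621615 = 15333.98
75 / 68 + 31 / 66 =3529 / 2244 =1.57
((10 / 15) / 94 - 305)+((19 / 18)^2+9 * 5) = -3942205 / 15228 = -258.88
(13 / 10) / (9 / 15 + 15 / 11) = 143 / 216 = 0.66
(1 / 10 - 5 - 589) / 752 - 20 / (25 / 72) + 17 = -311251 / 7520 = -41.39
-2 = -2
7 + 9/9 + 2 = 10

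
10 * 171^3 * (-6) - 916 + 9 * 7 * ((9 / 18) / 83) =-49802253553 / 166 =-300013575.62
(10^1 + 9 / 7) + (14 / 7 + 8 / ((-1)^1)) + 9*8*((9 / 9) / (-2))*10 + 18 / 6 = -351.71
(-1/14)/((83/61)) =-61/1162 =-0.05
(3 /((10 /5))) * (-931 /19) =-73.50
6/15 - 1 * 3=-13/5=-2.60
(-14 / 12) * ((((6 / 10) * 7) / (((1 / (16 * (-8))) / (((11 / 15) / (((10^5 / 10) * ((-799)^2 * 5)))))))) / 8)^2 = -41503 / 14925140507849121093750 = -0.00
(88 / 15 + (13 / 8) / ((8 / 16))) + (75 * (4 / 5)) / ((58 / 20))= 51863 / 1740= 29.81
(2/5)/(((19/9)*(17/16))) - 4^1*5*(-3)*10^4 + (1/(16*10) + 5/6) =600001.02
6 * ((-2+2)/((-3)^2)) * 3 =0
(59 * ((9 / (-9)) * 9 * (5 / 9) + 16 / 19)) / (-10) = 4661 / 190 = 24.53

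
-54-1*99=-153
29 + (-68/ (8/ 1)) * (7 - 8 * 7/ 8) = 29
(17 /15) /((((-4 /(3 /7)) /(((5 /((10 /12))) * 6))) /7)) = -153 /5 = -30.60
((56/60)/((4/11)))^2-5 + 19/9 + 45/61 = 243569/54900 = 4.44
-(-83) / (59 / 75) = 6225 / 59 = 105.51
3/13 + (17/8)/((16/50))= 5717/832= 6.87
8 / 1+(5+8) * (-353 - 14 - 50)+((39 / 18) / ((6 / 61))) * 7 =-189317 / 36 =-5258.81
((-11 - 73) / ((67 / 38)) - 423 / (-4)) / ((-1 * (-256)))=15573 / 68608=0.23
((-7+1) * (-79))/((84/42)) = 237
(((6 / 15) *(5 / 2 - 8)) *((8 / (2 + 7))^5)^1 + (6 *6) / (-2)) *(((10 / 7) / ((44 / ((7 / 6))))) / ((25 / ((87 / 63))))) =-11755063 / 292292550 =-0.04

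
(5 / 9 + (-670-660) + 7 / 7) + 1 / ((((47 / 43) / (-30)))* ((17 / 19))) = -9773434 / 7191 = -1359.12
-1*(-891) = 891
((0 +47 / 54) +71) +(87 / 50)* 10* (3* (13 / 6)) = 24971 / 135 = 184.97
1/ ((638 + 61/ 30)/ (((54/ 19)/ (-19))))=-1620/ 6931561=-0.00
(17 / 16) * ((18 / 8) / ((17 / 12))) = 27 / 16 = 1.69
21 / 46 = 0.46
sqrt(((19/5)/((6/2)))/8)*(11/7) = 11*sqrt(570)/420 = 0.63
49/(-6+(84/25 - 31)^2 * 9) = 30625/4293579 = 0.01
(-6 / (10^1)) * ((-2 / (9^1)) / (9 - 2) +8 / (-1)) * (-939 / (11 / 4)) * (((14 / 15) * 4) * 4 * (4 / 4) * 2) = -3685888 / 75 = -49145.17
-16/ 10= -8/ 5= -1.60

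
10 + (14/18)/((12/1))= 1087/108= 10.06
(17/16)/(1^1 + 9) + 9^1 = 1457/160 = 9.11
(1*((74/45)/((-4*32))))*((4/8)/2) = -37/11520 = -0.00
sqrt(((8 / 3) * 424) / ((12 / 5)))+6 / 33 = 2 / 11+4 * sqrt(265) / 3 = 21.89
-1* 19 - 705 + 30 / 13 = -9382 / 13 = -721.69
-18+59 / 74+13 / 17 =-16.44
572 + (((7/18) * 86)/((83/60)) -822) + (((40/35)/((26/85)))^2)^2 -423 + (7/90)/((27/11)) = -6278105288188619/13830883884090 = -453.92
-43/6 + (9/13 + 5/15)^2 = -18601/3042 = -6.11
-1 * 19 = -19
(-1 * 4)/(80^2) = -1/1600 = -0.00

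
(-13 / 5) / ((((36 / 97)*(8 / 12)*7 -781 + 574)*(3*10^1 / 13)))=16393 / 2986650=0.01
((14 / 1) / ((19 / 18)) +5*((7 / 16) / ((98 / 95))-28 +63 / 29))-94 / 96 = -42482567 / 370272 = -114.73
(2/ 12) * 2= 1/ 3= 0.33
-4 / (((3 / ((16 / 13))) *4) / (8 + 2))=-160 / 39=-4.10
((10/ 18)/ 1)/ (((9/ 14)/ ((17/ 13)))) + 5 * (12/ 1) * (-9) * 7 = -3979150/ 1053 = -3778.87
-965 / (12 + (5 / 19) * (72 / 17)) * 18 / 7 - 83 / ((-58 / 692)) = 114806891 / 143318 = 801.06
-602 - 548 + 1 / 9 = -10349 / 9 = -1149.89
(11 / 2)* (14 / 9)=77 / 9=8.56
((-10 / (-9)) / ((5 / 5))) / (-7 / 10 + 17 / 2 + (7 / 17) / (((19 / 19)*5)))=85 / 603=0.14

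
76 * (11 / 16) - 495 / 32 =1177 / 32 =36.78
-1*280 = -280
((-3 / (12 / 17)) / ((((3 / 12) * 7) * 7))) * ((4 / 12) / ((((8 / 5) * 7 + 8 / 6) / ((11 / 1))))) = -935 / 9212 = -0.10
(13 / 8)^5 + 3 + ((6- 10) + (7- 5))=404061 / 32768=12.33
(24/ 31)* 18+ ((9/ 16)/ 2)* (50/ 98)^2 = 33365799/ 2381792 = 14.01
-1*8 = -8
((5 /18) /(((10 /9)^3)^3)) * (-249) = -26.80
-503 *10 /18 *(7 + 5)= -10060 /3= -3353.33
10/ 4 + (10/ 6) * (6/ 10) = 7/ 2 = 3.50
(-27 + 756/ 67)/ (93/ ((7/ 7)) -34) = -0.27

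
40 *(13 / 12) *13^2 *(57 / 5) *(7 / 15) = 38960.13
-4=-4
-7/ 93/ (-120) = 7/ 11160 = 0.00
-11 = -11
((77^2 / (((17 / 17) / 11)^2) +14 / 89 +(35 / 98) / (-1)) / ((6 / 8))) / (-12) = -893891365 / 11214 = -79712.09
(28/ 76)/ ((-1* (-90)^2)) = -7/ 153900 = -0.00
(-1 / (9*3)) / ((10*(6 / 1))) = -1 / 1620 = -0.00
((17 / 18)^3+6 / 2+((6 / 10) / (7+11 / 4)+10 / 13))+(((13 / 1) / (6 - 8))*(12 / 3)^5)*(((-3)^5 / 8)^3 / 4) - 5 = 17677996789183 / 379080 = 46633947.42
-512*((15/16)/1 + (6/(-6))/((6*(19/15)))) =-7840/19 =-412.63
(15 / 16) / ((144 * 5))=1 / 768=0.00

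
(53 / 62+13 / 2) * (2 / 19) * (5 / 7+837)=140736 / 217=648.55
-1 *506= -506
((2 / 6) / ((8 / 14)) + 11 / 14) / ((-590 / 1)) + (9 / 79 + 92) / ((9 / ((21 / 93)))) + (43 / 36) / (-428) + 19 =110679092161 / 5194740432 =21.31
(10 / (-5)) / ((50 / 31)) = -31 / 25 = -1.24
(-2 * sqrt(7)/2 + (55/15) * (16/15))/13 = 176/585 -sqrt(7)/13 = 0.10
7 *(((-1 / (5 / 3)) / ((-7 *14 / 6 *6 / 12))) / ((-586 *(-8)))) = 9 / 82040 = 0.00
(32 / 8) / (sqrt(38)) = 2* sqrt(38) / 19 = 0.65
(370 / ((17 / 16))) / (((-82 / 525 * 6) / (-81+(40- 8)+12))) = 9583000 / 697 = 13748.92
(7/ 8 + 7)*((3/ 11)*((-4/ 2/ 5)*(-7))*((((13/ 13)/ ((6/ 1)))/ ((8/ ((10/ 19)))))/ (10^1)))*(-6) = -1323/ 33440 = -0.04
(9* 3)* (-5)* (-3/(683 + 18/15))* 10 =20250/3421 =5.92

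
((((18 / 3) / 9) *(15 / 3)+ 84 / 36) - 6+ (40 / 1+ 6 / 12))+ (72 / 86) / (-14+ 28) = 72649 / 1806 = 40.23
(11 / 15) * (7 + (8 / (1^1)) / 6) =55 / 9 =6.11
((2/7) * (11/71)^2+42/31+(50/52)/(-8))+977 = 222579852975/227530576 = 978.24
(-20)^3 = -8000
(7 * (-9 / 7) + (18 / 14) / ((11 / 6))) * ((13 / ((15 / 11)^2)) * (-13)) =754.22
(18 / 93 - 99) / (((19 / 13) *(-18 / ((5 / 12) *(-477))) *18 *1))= -3517345 / 84816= -41.47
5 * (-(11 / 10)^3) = -1331 / 200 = -6.66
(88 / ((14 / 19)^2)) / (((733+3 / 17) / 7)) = 3553 / 2296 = 1.55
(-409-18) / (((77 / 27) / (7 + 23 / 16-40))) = 831735 / 176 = 4725.77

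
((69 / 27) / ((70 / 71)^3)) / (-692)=-8231953 / 2136204000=-0.00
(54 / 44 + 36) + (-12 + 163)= 4141 / 22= 188.23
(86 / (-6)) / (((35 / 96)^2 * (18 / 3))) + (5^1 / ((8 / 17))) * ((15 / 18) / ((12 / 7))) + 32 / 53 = -12.20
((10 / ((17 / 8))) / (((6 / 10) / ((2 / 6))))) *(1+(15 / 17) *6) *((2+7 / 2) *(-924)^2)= 22330985600 / 289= 77269846.37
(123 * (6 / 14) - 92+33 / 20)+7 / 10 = -5171 / 140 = -36.94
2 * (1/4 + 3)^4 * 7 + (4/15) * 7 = 3002489/1920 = 1563.80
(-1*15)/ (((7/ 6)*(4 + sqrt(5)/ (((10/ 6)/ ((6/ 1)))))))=450/ 427 - 405*sqrt(5)/ 427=-1.07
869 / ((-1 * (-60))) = 869 / 60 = 14.48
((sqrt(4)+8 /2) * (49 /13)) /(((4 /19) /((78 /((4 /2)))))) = 8379 /2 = 4189.50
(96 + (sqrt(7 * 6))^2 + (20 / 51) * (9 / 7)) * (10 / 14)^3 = 2060250 / 40817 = 50.48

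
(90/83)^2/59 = 8100/406451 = 0.02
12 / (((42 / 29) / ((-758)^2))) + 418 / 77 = 4760678.57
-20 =-20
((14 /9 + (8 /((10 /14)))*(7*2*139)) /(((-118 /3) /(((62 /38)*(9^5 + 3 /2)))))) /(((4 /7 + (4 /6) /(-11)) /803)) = -111018642105787647 /1322780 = -83928273867.00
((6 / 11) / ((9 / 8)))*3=16 / 11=1.45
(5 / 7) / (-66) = -5 / 462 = -0.01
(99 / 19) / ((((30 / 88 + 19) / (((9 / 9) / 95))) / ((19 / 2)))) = 2178 / 80845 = 0.03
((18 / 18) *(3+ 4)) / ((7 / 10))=10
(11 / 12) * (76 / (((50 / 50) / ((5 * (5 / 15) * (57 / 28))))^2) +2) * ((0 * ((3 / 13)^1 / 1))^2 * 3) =0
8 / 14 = 4 / 7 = 0.57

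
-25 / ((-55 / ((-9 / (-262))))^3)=729 / 119688364840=0.00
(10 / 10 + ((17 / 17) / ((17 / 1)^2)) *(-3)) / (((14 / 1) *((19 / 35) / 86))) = 61490 / 5491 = 11.20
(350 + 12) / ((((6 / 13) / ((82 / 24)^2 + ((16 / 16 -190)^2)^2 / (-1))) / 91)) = -39343502912379029 / 432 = -91072923408284.79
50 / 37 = 1.35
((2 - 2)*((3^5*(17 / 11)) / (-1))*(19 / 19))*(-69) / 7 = 0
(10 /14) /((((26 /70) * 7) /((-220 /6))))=-10.07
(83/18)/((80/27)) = 249/160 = 1.56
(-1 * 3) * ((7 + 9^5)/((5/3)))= -531504/5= -106300.80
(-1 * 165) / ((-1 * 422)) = 165 / 422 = 0.39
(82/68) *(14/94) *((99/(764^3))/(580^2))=28413/239724729819596800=0.00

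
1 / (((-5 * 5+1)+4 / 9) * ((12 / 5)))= -15 / 848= -0.02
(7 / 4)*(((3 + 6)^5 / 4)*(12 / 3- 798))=-164097171 / 8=-20512146.38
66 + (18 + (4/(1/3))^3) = 1812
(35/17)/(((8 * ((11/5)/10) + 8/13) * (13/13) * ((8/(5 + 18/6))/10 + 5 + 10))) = 56875/990862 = 0.06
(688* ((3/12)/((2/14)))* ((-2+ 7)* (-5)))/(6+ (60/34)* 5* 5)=-127925/213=-600.59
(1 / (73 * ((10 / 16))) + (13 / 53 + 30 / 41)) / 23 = 792279 / 18242335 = 0.04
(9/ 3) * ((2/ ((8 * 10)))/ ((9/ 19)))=19/ 120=0.16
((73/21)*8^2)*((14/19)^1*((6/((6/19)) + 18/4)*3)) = 219584/19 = 11557.05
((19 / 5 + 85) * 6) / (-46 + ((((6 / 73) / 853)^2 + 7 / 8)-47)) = -82635753229632 / 14288323508845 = -5.78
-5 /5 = -1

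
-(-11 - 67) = 78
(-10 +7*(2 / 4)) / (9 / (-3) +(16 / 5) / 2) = 65 / 14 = 4.64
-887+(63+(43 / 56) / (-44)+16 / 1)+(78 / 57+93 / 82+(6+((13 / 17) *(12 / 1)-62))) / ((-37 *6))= -975308993685 / 1207337824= -807.82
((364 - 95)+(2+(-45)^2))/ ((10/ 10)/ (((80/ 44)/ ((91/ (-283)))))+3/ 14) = 90967520/ 1483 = 61340.20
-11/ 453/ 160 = -11/ 72480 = -0.00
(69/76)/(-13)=-69/988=-0.07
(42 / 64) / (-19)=-0.03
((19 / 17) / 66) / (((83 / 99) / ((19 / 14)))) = 1083 / 39508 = 0.03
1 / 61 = 0.02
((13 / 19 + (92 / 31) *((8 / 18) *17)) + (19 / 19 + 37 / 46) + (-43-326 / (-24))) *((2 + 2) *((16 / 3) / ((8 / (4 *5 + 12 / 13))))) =-251.37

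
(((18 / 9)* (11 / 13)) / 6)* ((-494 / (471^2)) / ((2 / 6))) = -418 / 221841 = -0.00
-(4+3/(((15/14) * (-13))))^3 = -14886936/274625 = -54.21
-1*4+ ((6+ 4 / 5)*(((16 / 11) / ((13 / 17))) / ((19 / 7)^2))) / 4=-919172 / 258115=-3.56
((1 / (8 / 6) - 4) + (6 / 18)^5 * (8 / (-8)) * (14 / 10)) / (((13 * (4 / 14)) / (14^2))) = -5427289 / 31590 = -171.80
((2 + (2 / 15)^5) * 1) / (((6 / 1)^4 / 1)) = 759391 / 492075000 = 0.00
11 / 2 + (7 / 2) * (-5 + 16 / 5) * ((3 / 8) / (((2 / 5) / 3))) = -391 / 32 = -12.22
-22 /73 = -0.30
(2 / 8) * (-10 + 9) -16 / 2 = -33 / 4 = -8.25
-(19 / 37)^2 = -361 / 1369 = -0.26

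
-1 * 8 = -8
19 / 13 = 1.46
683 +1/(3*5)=10246/15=683.07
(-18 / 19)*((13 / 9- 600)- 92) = 654.21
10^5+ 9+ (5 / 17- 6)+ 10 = 1700226 / 17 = 100013.29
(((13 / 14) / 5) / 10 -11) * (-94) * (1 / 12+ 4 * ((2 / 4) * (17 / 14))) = 2592.92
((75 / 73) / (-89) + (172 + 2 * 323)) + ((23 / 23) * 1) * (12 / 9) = 15969401 / 19491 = 819.32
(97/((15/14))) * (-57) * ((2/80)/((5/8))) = -25802/125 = -206.42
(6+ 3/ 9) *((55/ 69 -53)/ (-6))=34219/ 621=55.10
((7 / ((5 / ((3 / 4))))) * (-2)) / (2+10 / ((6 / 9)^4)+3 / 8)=-0.04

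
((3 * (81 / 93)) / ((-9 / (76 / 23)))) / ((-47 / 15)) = 10260 / 33511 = 0.31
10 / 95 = 2 / 19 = 0.11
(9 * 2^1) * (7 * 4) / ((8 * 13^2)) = 63 / 169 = 0.37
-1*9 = -9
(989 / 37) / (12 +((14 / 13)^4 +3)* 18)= 28246829 / 95331018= 0.30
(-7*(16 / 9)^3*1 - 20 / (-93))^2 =781406496784 / 510714801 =1530.03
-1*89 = -89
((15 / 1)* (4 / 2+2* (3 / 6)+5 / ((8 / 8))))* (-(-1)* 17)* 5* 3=30600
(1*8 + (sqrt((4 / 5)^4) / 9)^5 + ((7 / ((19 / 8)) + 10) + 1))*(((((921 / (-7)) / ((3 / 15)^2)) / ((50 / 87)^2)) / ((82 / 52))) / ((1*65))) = -62084480690436939403 / 29115505371093750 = -2132.35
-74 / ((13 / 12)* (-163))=888 / 2119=0.42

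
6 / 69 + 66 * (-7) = -10624 / 23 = -461.91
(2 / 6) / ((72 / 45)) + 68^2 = 110981 / 24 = 4624.21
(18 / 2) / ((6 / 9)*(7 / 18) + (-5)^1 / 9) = -243 / 8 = -30.38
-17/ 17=-1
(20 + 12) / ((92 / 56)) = 448 / 23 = 19.48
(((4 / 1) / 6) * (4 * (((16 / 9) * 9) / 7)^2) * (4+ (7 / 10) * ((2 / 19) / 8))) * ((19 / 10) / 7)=390016 / 25725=15.16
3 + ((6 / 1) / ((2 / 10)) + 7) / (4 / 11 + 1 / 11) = 422 / 5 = 84.40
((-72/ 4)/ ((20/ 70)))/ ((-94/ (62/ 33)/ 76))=49476/ 517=95.70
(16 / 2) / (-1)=-8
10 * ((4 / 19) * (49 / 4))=490 / 19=25.79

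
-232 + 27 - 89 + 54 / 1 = -240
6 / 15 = 2 / 5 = 0.40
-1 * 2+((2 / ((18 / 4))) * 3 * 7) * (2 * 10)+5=569 / 3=189.67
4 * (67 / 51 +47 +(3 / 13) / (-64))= 2049895 / 10608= 193.24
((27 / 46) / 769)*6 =81 / 17687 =0.00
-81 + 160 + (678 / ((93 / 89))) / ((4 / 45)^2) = 20385017 / 248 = 82197.65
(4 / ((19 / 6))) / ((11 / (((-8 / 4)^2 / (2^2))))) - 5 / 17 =-637 / 3553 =-0.18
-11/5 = -2.20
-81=-81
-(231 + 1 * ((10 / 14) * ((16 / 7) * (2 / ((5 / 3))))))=-11415 / 49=-232.96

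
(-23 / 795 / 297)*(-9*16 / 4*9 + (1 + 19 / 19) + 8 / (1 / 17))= 1426 / 78705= 0.02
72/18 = 4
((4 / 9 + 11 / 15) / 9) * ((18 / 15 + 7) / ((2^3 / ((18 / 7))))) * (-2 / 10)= -2173 / 31500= -0.07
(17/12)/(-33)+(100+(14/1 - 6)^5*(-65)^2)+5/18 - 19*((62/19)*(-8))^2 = 138431952.02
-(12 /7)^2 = -144 /49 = -2.94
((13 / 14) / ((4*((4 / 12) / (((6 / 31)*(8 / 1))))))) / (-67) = -234 / 14539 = -0.02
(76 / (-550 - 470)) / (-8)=0.01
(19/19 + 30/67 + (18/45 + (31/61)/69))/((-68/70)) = -538538/282003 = -1.91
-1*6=-6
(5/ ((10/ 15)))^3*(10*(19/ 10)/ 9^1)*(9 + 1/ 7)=57000/ 7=8142.86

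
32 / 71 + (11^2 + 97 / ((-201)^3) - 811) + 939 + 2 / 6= 144016144981 / 576562671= 249.78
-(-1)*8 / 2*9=36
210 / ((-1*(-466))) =105 / 233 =0.45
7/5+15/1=82/5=16.40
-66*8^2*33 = -139392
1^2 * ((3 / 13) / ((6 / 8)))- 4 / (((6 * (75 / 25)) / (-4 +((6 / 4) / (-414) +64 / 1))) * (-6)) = 245075 / 96876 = 2.53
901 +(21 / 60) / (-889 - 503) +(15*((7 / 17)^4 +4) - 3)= 958.43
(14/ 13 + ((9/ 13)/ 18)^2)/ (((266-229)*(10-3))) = 729/ 175084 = 0.00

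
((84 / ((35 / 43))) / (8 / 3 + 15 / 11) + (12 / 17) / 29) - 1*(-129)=50694789 / 327845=154.63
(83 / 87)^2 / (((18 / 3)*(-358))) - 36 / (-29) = 20175719 / 16258212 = 1.24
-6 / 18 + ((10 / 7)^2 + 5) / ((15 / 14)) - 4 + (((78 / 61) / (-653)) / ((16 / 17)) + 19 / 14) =24045209 / 6691944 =3.59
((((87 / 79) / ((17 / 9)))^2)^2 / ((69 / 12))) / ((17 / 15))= 22552687315260 / 1271981538643591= 0.02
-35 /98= -5 /14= -0.36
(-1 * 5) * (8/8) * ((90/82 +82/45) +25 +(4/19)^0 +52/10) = -62951/369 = -170.60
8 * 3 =24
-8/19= -0.42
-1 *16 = -16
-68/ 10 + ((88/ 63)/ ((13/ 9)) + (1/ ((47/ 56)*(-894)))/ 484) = -6746707391/ 1156650495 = -5.83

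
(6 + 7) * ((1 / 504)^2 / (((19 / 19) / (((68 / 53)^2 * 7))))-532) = -44060532035 / 6370812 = -6916.00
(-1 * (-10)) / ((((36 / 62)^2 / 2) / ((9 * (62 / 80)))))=29791 / 72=413.76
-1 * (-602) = 602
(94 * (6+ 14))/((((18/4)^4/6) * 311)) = 60160/680157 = 0.09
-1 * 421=-421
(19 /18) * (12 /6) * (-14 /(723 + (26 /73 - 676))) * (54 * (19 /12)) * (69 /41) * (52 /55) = -661881948 /7795535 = -84.91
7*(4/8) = 7/2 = 3.50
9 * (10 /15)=6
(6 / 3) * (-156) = -312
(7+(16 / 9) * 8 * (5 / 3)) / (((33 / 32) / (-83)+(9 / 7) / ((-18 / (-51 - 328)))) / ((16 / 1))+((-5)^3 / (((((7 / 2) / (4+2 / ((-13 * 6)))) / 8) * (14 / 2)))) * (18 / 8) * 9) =-22440990208 / 2399681689983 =-0.01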